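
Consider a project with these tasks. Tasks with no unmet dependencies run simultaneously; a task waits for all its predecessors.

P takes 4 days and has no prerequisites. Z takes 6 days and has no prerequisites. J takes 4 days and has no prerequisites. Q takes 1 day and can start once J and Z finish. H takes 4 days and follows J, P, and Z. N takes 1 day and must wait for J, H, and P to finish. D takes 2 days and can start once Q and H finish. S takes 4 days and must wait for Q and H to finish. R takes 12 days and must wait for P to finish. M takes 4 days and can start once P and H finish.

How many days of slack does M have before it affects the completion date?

2

Critical path: P→R = 4+12 = 16, so the finish is 16 days.
M finishes as early as 14 and must finish by 16.
Float = 16 − 14 = 2.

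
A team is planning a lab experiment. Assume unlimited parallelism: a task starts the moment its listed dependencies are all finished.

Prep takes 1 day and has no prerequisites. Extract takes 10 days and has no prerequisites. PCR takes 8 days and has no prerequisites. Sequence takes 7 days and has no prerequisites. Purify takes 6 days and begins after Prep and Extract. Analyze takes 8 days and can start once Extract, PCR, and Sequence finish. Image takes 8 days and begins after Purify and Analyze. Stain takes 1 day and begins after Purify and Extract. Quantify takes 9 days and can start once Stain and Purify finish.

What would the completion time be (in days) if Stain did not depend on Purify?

26

With the dependency in place, Extract→Purify→Stain→Quantify = 10+6+1+9 = 26 sets the finish at 26 days.
Without Purify→Stain, Stain's earliest start moves from 16 to 10.
The longest chain is now Extract→Analyze→Image = 10+8+8 = 26, so the plan takes 26 days.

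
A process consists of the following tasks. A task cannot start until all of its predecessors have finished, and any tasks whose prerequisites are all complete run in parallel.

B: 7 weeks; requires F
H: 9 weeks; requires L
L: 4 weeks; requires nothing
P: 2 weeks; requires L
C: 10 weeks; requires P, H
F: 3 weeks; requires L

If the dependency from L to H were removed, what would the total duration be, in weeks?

Original critical path: L→H→C = 4+9+10 = 23 ⇒ 23 weeks.
Without L→H, H's earliest start moves from 4 to 0.
The longest chain is now H→C = 9+10 = 19, so the project takes 19 weeks.

19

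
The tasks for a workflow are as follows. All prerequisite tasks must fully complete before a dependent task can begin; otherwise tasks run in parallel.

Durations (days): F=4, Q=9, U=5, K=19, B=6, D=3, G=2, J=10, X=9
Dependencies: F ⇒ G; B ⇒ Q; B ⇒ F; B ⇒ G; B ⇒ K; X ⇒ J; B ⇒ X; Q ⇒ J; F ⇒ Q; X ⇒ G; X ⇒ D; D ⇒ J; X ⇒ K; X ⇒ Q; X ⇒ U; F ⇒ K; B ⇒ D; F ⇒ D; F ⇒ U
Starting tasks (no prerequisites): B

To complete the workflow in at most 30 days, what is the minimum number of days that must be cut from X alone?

Current finish: 34 days; target: 30.
X is on every critical path, so each day cut from X cuts the finish by one (this holds down to a finish of 29).
Need 34 − 30 = 4 days off X → X becomes 5 days, finish becomes 30.

4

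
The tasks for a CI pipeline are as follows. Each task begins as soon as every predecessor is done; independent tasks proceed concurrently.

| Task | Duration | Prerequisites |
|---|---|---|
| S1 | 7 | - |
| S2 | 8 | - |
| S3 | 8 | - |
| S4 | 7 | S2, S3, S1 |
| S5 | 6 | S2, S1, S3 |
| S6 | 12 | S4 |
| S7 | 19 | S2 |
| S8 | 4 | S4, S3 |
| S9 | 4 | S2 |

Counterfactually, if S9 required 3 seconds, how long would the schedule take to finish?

Baseline: S2→S4→S6 = 8+7+12 = 27 → 27 seconds.
S9 is off the critical path — its longest chain is 12 seconds, giving 15 of slack.
That remains the longest chain; total 27 seconds.

27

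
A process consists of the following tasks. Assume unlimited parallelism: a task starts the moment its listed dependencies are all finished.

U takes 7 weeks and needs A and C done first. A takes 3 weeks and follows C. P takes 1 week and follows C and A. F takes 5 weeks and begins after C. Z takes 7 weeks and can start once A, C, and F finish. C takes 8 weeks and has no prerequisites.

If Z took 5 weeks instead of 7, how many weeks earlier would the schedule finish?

2

As given, the longest chain is C→F→Z = 8+5+7 = 20, so the finish is 20 weeks.
Z lies on that path, so at 5 weeks the path becomes 18 weeks.
The binding chain switches to C→A→U = 8+3+7 = 18; finish 18 weeks.
Change in finish: 18 − 20 = -2 weeks.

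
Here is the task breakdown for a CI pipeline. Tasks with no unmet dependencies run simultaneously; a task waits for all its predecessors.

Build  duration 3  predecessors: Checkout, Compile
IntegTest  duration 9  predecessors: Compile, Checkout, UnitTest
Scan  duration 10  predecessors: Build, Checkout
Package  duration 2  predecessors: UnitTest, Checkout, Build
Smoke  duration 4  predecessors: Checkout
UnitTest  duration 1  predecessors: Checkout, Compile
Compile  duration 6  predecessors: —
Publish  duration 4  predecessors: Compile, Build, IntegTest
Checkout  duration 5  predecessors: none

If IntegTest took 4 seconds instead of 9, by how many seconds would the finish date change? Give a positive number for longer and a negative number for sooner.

-1

Actual critical path: Compile→UnitTest→IntegTest→Publish = 6+1+9+4 = 20 ⇒ 20 seconds.
IntegTest is on the critical path; changing it to 4 makes that path 15 seconds.
New critical path: Compile→Build→Scan = 6+3+10 = 19 ⇒ 19 seconds.
Change in finish: 19 − 20 = -1 seconds.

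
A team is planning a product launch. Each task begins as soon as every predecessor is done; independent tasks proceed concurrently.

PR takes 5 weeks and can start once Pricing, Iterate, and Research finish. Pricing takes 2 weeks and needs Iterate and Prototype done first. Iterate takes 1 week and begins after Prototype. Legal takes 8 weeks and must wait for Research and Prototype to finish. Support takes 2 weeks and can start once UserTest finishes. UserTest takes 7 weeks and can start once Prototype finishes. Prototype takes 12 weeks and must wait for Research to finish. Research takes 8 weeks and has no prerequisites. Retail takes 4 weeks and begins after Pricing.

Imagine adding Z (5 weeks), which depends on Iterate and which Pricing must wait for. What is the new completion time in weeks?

33

Originally the schedule takes 29 weeks.
With Z inserted, Pricing now waits for max(Iterate, Prototype, Z).
New critical path: Research→Prototype→Iterate→Z→Pricing→PR = 8+12+1+5+2+5 = 33 ⇒ 33 weeks.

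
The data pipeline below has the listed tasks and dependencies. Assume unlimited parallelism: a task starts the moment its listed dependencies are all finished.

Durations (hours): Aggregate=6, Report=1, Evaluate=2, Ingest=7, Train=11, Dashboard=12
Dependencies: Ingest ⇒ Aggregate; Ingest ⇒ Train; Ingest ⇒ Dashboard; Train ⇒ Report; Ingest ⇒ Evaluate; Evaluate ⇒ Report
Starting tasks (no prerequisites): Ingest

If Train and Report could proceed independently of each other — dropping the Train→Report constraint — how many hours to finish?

Original critical path: Ingest→Train→Report = 7+11+1 = 19 ⇒ 19 hours.
Without Train→Report, Report's earliest start moves from 18 to 9.
New critical path: Ingest→Dashboard = 7+12 = 19 ⇒ 19 hours.

19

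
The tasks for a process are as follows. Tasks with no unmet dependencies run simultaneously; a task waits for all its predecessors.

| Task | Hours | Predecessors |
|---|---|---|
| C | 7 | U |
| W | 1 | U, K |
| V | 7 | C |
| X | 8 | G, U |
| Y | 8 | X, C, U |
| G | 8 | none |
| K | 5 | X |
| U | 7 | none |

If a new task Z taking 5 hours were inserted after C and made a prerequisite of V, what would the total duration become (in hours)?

26

Originally the schedule takes 24 hours.
With Z inserted, V now waits for max(C, Z).
New critical path: U→C→Z→V = 7+7+5+7 = 26 ⇒ 26 hours.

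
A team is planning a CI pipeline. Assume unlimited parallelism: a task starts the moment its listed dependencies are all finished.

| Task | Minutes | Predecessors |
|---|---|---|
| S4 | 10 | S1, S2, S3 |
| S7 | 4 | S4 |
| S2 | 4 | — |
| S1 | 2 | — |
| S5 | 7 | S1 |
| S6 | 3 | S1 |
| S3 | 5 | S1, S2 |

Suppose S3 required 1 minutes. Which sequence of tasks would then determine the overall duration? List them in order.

Baseline: S2→S3→S4→S7 = 4+5+10+4 = 23 → 23 minutes.
S3 is on the critical path; changing it to 1 makes that path 19 minutes.
That remains the longest chain; total 19 minutes.

S2, S3, S4, S7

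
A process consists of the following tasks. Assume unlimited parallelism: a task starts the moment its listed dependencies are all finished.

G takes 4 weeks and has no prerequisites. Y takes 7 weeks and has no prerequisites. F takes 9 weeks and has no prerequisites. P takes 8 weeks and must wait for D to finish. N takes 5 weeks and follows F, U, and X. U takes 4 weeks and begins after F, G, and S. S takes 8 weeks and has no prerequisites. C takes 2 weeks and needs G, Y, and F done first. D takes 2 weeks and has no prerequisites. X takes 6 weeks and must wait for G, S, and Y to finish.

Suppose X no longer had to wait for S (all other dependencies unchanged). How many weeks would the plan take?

With the dependency in place, S→X→N = 8+6+5 = 19 sets the finish at 19 weeks.
Without S→X, X's earliest start moves from 8 to 7.
The longest chain is now Y→X→N = 7+6+5 = 18, so the plan takes 18 weeks.

18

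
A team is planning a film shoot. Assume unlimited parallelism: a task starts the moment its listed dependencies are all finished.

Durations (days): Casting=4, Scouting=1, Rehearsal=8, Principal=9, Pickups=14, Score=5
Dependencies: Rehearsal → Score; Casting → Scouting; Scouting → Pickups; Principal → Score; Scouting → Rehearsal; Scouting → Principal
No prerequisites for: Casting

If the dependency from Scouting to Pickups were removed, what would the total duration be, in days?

19

Original critical path: Casting→Scouting→Principal→Score = 4+1+9+5 = 19 ⇒ 19 days.
Without Scouting→Pickups, Pickups's earliest start moves from 5 to 0.
New critical path: Casting→Scouting→Principal→Score = 4+1+9+5 = 19 ⇒ 19 days.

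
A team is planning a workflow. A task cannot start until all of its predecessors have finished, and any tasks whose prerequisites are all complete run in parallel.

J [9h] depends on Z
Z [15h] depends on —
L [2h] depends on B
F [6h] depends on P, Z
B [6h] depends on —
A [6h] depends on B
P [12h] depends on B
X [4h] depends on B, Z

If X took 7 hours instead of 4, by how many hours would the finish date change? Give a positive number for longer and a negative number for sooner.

Actual critical path: B→P→F = 6+12+6 = 24 ⇒ 24 hours.
The longest path through X is only 19 hours, so X has float 5.
No other chain overtakes it, so the finish is 24 hours.
Change in finish: 24 − 24 = +0 hours.

0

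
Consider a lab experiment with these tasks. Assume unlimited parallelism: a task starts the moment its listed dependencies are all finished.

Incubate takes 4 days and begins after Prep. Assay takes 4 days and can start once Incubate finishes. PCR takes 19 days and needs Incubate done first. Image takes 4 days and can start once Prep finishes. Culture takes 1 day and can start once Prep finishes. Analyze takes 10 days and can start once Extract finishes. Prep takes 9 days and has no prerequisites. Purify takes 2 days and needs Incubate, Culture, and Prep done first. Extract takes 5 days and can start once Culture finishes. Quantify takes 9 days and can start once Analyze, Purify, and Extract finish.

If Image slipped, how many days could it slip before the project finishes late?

21

Critical path: Prep→Culture→Extract→Analyze→Quantify = 9+1+5+10+9 = 34, so the finish is 34 days.
The longest chain containing Image totals 13 days.
Slack of Image = 30 − 9 = 21 days.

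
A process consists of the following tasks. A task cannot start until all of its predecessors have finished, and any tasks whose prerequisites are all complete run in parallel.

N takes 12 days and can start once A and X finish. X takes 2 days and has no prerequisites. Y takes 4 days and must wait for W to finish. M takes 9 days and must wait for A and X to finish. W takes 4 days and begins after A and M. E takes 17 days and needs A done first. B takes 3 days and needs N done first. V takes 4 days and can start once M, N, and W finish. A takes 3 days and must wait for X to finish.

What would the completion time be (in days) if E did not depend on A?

22

With the dependency in place, X→A→M→W→V = 2+3+9+4+4 = 22 sets the finish at 22 days.
Without A→E, E's earliest start moves from 5 to 0.
The longest chain is now X→A→M→W→V = 2+3+9+4+4 = 22, so the plan takes 22 days.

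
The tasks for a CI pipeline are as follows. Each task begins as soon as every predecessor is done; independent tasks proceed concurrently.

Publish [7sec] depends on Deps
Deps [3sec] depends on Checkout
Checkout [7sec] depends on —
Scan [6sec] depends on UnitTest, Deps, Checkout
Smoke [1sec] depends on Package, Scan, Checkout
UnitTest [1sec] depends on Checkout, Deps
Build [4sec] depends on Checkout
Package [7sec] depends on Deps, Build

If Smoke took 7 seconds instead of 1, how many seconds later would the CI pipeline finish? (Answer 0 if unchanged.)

6

As given, the longest chain is Checkout→Build→Package→Smoke = 7+4+7+1 = 19, so the finish is 19 seconds.
Smoke lies on that path, so at 7 seconds the path becomes 25 seconds.
That remains the longest chain; total 25 seconds.
Change in finish: 25 − 19 = +6 seconds.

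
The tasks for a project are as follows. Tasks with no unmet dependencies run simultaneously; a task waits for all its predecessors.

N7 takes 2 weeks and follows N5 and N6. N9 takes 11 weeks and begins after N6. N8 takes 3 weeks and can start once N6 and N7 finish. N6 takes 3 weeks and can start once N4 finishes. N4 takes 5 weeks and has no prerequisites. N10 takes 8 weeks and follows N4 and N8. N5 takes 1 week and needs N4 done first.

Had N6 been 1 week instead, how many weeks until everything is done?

19

Critical path before the change: N4→N6→N7→N8→N10 = 5+3+2+3+8 = 21 giving 21 weeks.
N6 is on the critical path; changing it to 1 makes that path 19 weeks.
The binding chain switches to N4→N5→N7→N8→N10 = 5+1+2+3+8 = 19; finish 19 weeks.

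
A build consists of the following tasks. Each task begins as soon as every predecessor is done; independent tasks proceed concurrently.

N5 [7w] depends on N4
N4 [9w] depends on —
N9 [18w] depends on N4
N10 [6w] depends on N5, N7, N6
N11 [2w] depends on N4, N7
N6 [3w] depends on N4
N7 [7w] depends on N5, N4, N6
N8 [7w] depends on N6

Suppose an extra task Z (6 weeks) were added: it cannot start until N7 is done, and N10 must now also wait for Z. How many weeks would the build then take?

Originally the build takes 29 weeks.
With Z inserted, N10 now waits for max(N5, N7, N6, Z).
New critical path: N4→N5→N7→Z→N10 = 9+7+7+6+6 = 35 ⇒ 35 weeks.

35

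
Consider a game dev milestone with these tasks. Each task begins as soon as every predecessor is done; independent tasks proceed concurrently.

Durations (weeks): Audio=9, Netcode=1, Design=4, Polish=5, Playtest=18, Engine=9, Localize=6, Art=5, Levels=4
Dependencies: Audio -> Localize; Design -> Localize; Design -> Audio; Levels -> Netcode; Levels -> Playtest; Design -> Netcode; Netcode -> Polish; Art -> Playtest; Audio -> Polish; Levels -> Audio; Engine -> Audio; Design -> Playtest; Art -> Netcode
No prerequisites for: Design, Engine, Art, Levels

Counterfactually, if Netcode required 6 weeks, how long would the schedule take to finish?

24

The binding path is Engine→Audio→Localize = 9+9+6 = 24; finish at 24 weeks.
Netcode has 13 weeks of float (longest path through it is 11).
That remains the longest chain; total 24 weeks.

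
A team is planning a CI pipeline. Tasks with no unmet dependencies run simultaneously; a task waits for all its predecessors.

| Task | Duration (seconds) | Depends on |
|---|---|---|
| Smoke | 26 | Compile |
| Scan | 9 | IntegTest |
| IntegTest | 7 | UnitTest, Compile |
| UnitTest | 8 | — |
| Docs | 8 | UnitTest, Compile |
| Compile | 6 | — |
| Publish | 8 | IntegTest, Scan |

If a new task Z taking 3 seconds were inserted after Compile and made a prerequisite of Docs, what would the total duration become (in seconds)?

32

Originally the plan takes 32 seconds.
With Z inserted, Docs now waits for max(UnitTest, Compile, Z).
New critical path: Compile→Smoke = 6+26 = 32 ⇒ 32 seconds.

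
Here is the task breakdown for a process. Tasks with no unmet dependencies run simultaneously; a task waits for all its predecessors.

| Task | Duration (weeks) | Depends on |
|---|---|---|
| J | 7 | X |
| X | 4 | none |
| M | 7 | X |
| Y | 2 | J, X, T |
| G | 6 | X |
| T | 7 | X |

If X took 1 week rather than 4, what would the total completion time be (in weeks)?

10

Actual critical path: X→J→Y = 4+7+2 = 13 ⇒ 13 weeks.
X is on the critical path; changing it to 1 makes that path 10 weeks.
No other chain overtakes it, so the finish is 10 weeks.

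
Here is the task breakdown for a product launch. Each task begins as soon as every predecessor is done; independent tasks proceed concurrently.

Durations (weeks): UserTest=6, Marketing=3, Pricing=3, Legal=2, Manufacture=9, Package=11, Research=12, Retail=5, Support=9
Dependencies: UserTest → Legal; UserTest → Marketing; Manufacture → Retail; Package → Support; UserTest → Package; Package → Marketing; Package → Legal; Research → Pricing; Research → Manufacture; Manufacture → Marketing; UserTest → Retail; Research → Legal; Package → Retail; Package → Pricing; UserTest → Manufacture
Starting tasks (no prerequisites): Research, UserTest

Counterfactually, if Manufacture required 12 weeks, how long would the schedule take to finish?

29

Baseline: Research→Manufacture→Retail = 12+9+5 = 26 → 26 weeks.
Manufacture is on the critical path; changing it to 12 makes that path 29 weeks.
No other chain overtakes it, so the finish is 29 weeks.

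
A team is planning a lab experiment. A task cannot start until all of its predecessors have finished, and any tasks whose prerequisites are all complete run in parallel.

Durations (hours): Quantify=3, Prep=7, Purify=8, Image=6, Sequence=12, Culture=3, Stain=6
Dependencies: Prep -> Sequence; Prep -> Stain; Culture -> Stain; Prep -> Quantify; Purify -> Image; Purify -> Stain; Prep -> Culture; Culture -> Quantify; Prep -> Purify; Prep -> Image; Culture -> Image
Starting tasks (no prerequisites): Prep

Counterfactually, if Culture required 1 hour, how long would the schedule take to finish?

Baseline: Prep→Purify→Image = 7+8+6 = 21 → 21 hours.
Culture has 5 hours of float (longest path through it is 16).
The critical path is still Prep→Purify→Image; finish is now 21 hours.

21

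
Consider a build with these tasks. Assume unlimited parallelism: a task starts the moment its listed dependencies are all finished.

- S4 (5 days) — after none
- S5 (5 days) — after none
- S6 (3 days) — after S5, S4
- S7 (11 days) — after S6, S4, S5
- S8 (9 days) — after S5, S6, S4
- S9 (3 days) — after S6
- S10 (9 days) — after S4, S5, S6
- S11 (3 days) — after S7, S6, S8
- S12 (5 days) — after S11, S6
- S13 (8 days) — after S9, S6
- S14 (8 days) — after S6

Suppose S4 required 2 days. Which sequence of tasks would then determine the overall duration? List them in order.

S5, S6, S7, S11, S12

Critical path before the change: S4→S6→S7→S11→S12 = 5+3+11+3+5 = 27 giving 27 days.
S4 lies on that path, so at 2 days the path becomes 24 days.
New critical path: S5→S6→S7→S11→S12 = 5+3+11+3+5 = 27 ⇒ 27 days.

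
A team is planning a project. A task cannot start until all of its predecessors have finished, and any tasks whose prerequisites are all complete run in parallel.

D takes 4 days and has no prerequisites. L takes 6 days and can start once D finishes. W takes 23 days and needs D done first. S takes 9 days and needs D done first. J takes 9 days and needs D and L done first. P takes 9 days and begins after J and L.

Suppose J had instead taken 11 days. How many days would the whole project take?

The binding path is D→L→J→P = 4+6+9+9 = 28; finish at 28 days.
J lies on that path, so at 11 days the path becomes 30 days.
The critical path is still D→L→J→P; finish is now 30 days.

30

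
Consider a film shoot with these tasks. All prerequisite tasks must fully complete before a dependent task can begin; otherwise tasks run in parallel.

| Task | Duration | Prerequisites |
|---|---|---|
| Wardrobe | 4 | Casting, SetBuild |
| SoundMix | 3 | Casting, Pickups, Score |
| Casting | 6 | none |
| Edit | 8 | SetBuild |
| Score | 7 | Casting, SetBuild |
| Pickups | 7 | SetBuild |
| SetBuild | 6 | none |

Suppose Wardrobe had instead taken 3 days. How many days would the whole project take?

The binding path is Casting→Score→SoundMix = 6+7+3 = 16; finish at 16 days.
Wardrobe has 6 days of float (longest path through it is 10).
The critical path is still Casting→Score→SoundMix; finish is now 16 days.

16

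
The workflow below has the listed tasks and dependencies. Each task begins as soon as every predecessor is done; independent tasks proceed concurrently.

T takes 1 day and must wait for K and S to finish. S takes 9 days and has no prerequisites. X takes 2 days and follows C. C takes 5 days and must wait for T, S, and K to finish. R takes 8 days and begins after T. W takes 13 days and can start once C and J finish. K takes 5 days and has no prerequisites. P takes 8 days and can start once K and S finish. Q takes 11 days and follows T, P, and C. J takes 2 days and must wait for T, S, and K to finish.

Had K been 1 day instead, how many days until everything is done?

The binding path is S→T→C→W = 9+1+5+13 = 28; finish at 28 days.
K has 4 days of float (longest path through it is 24).
The critical path is still S→T→C→W; finish is now 28 days.

28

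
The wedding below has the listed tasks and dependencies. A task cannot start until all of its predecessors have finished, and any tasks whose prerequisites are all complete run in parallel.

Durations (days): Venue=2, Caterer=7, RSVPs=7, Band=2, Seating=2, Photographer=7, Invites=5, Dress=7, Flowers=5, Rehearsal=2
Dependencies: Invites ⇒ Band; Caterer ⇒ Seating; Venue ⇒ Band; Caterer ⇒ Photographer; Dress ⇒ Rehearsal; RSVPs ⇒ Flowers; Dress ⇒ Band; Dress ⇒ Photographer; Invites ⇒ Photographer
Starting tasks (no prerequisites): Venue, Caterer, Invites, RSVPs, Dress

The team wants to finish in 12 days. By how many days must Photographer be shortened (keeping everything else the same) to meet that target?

2

Current finish: 14 days; target: 12.
Photographer is on every critical path, so each day cut from Photographer cuts the finish by one (this holds down to a finish of 12).
Need 14 − 12 = 2 days off Photographer → Photographer becomes 5 days, finish becomes 12.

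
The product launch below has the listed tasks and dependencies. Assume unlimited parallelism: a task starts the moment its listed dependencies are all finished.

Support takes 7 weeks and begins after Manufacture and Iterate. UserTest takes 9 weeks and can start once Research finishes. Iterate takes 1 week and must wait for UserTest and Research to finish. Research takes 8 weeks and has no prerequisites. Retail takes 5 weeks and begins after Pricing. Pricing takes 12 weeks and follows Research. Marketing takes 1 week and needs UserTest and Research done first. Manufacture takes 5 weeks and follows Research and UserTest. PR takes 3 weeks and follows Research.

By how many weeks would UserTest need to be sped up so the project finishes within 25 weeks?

4

Current finish: 29 weeks; target: 25.
UserTest is on every critical path, so each week cut from UserTest cuts the finish by one (this holds down to a finish of 25).
Need 29 − 25 = 4 weeks off UserTest → UserTest becomes 5 weeks, finish becomes 25.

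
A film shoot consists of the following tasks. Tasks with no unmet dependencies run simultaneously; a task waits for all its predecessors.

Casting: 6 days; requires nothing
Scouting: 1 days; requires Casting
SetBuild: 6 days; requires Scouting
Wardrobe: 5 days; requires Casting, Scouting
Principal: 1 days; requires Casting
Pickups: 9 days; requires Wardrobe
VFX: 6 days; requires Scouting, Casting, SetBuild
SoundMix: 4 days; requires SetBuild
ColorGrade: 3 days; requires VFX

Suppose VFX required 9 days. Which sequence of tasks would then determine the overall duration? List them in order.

Baseline: Casting→Scouting→SetBuild→VFX→ColorGrade = 6+1+6+6+3 = 22 → 22 days.
VFX lies on that path, so at 9 days the path becomes 25 days.
That remains the longest chain; total 25 days.

Casting, Scouting, SetBuild, VFX, ColorGrade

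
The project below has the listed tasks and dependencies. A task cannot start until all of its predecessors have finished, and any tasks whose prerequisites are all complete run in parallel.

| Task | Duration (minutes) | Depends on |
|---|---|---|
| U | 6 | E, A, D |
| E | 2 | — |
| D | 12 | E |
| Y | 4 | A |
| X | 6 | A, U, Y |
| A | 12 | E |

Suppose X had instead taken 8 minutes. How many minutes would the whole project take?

The binding path is E→D→U→X = 2+12+6+6 = 26; finish at 26 minutes.
X is on the critical path; changing it to 8 makes that path 28 minutes.
No other chain overtakes it, so the finish is 28 minutes.

28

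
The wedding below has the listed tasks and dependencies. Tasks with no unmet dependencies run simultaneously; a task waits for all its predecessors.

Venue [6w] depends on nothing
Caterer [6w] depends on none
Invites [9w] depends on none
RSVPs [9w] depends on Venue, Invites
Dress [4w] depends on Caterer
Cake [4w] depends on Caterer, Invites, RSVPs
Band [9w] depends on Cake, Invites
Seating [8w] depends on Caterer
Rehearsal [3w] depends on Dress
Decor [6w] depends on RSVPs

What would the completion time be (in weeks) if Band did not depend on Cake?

Original critical path: Invites→RSVPs→Cake→Band = 9+9+4+9 = 31 ⇒ 31 weeks.
Without Cake→Band, Band's earliest start moves from 22 to 9.
New critical path: Invites→RSVPs→Decor = 9+9+6 = 24 ⇒ 24 weeks.

24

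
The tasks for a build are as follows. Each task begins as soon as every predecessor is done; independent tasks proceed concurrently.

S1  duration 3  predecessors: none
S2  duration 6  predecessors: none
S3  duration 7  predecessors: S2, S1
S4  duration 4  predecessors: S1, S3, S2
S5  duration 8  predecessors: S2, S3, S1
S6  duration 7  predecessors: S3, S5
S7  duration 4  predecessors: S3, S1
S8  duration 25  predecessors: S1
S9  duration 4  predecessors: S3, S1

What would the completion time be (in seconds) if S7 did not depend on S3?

Before: longest chain S1→S8 = 3+25 = 28, finish 28.
Without S3→S7, S7's earliest start moves from 13 to 3.
After: S1→S8 = 3+25 = 28 → 28 seconds.

28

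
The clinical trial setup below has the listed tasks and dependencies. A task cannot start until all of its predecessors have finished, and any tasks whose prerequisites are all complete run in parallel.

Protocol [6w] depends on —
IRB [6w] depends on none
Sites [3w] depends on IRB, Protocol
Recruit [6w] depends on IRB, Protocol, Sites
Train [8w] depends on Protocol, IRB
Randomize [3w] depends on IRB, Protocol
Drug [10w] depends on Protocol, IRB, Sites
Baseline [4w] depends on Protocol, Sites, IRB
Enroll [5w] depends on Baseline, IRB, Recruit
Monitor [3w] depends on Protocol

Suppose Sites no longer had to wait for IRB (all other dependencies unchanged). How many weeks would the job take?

20

With the dependency in place, Protocol→Sites→Recruit→Enroll = 6+3+6+5 = 20 sets the finish at 20 weeks.
Dropping IRB→Sites doesn't change Sites's earliest start (6); another predecessor still binds.
The longest chain is now Protocol→Sites→Recruit→Enroll = 6+3+6+5 = 20, so the job takes 20 weeks.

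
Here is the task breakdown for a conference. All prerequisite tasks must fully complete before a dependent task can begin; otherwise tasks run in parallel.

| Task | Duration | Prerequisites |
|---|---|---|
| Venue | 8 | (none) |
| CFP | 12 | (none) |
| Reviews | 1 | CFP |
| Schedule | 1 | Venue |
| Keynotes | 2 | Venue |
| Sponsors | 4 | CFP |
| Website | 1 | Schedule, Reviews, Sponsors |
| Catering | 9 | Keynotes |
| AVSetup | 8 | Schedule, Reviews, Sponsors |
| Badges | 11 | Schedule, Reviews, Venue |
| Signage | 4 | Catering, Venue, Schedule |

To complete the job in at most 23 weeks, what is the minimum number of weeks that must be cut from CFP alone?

1

Current finish: 24 weeks; target: 23.
CFP is on every critical path, so each week cut from CFP cuts the finish by one (this holds down to a finish of 23).
Need 24 − 23 = 1 week off CFP → CFP becomes 11 weeks, finish becomes 23.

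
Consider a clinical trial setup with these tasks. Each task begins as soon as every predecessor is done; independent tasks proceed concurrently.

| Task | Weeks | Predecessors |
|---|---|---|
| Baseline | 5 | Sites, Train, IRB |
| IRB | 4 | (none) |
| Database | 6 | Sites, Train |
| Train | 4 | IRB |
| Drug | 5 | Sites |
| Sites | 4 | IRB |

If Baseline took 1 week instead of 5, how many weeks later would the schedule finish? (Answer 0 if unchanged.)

0

Actual critical path: IRB→Sites→Database = 4+4+6 = 14 ⇒ 14 weeks.
The longest path through Baseline is only 13 weeks, so Baseline has float 1.
That remains the longest chain; total 14 weeks.
Change in finish: 14 − 14 = +0 weeks.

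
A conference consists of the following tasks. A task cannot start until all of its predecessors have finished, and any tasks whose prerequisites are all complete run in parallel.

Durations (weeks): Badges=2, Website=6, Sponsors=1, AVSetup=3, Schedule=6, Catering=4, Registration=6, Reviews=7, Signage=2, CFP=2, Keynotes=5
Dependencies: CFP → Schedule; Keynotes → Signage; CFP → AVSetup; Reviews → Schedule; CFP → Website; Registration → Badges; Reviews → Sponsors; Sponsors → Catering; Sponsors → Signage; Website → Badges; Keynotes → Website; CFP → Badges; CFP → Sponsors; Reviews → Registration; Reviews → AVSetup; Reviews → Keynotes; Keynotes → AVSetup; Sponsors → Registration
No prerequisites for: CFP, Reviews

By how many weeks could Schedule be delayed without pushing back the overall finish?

7

The longest chain is Reviews→Keynotes→Website→Badges = 7+5+6+2 = 20; overall finish 20 weeks.
Longest path through Schedule: 13 weeks (earliest finish 13, latest finish 20).
Float = 20 − 13 = 7.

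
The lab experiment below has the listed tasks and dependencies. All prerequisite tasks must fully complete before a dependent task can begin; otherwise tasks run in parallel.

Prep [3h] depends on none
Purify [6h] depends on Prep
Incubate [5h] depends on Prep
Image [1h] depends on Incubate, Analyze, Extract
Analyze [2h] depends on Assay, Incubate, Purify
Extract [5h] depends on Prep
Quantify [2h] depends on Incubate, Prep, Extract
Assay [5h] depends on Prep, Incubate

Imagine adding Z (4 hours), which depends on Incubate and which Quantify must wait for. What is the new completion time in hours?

Originally the lab experiment takes 16 hours.
With Z inserted, Quantify now waits for max(Incubate, Prep, Extract, Z).
New critical path: Prep→Incubate→Assay→Analyze→Image = 3+5+5+2+1 = 16 ⇒ 16 hours.

16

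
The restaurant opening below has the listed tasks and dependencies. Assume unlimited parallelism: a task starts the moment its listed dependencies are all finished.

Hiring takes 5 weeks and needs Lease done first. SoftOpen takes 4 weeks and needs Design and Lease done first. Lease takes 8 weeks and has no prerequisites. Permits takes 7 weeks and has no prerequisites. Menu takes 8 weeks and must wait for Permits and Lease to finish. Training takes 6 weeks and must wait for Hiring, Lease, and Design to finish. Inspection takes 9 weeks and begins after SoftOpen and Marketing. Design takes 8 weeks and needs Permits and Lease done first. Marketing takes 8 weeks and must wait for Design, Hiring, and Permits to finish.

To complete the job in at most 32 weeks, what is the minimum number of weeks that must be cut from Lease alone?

Current finish: 33 weeks; target: 32.
Lease is on every critical path, so each week cut from Lease cuts the finish by one (this holds down to a finish of 32).
Need 33 − 32 = 1 week off Lease → Lease becomes 7 weeks, finish becomes 32.

1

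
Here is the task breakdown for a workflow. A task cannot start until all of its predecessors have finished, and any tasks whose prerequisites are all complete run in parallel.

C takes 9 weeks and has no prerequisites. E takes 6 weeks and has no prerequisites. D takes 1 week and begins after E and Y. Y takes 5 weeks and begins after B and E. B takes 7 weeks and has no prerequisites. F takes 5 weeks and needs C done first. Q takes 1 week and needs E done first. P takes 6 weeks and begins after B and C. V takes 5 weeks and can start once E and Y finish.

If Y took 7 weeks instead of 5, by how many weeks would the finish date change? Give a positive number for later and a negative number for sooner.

As given, the longest chain is B→Y→V = 7+5+5 = 17, so the finish is 17 weeks.
Y lies on that path, so at 7 weeks the path becomes 19 weeks.
No other chain overtakes it, so the finish is 19 weeks.
Change in finish: 19 − 17 = +2 weeks.

2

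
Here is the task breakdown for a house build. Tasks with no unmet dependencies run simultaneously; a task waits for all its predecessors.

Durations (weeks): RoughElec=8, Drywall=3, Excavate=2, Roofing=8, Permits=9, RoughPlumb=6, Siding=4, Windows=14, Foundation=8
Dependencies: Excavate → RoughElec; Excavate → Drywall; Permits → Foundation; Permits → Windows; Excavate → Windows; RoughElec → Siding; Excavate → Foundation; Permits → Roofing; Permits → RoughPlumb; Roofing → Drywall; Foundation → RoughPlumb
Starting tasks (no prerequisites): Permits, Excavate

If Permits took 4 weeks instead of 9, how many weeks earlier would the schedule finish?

5

Critical path before the change: Permits→Foundation→RoughPlumb = 9+8+6 = 23 giving 23 weeks.
Permits is on the critical path; changing it to 4 makes that path 18 weeks.
No other chain overtakes it, so the finish is 18 weeks.
Change in finish: 18 − 23 = -5 weeks.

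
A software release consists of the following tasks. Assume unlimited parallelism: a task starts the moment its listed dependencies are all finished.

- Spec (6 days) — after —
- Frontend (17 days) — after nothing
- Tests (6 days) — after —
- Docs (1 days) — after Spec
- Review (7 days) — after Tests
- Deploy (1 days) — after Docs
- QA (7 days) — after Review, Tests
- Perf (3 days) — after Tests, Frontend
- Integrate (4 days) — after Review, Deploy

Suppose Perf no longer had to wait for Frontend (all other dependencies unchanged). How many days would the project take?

Original critical path: Frontend→Perf = 17+3 = 20 ⇒ 20 days.
Without Frontend→Perf, Perf's earliest start moves from 17 to 6.
The longest chain is now Tests→Review→QA = 6+7+7 = 20, so the project takes 20 days.

20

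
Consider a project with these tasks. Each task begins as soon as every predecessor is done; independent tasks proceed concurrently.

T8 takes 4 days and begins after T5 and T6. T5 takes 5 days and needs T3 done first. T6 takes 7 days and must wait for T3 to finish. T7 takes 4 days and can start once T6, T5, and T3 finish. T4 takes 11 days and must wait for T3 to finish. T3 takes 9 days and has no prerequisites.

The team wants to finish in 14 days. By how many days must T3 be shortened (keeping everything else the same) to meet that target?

Current finish: 20 days; target: 14.
T3 is on every critical path, so each day cut from T3 cuts the finish by one (this holds down to a finish of 12).
Need 20 − 14 = 6 days off T3 → T3 becomes 3 days, finish becomes 14.

6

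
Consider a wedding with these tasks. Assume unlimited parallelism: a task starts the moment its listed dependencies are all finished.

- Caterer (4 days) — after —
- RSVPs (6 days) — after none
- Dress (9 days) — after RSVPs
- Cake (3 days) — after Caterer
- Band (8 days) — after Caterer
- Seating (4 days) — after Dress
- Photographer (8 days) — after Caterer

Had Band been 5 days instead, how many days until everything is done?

19

The binding path is RSVPs→Dress→Seating = 6+9+4 = 19; finish at 19 days.
Band has 7 days of float (longest path through it is 12).
The critical path is still RSVPs→Dress→Seating; finish is now 19 days.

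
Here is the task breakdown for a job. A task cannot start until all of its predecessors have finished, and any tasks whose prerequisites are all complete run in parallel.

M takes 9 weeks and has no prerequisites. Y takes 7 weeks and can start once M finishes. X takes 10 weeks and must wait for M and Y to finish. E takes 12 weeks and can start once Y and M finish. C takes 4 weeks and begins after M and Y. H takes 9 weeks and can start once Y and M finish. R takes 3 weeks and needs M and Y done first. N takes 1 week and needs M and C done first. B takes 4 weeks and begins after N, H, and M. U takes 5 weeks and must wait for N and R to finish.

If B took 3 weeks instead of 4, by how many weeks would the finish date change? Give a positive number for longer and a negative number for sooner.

-1

Actual critical path: M→Y→H→B = 9+7+9+4 = 29 ⇒ 29 weeks.
Since B is critical, the -1 change carries straight to that chain (now 28 weeks).
The binding chain switches to M→Y→E = 9+7+12 = 28; finish 28 weeks.
Change in finish: 28 − 29 = -1 weeks.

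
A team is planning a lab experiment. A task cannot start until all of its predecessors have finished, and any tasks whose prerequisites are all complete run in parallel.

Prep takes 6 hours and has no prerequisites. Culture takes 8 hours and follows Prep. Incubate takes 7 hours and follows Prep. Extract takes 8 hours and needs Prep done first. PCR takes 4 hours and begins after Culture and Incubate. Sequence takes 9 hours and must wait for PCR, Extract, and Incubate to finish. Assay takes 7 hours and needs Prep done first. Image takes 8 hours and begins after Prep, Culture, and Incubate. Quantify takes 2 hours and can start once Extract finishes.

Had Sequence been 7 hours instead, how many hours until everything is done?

Critical path before the change: Prep→Culture→PCR→Sequence = 6+8+4+9 = 27 giving 27 hours.
Sequence is on the critical path; changing it to 7 makes that path 25 hours.
No other chain overtakes it, so the finish is 25 hours.

25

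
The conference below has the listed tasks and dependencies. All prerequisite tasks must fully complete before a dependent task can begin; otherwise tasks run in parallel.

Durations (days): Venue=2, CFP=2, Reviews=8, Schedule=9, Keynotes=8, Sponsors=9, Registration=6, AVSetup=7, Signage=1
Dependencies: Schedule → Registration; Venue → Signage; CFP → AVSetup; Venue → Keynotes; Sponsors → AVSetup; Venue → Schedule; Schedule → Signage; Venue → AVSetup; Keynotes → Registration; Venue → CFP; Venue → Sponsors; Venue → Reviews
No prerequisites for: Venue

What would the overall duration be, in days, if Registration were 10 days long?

21

Critical path before the change: Venue→Sponsors→AVSetup = 2+9+7 = 18 giving 18 days.
Registration has 1 day of float (longest path through it is 17).
The binding chain switches to Venue→Schedule→Registration = 2+9+10 = 21; finish 21 days.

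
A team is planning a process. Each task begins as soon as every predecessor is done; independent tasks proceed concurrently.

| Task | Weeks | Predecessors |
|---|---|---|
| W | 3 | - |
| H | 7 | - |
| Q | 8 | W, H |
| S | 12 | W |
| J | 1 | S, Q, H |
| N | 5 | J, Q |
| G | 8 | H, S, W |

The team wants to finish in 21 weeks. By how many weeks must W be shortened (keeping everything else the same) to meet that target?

Current finish: 23 weeks; target: 21.
W is on every critical path, so each week cut from W cuts the finish by one (this holds down to a finish of 21).
Need 23 − 21 = 2 weeks off W → W becomes 1 week, finish becomes 21.

2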